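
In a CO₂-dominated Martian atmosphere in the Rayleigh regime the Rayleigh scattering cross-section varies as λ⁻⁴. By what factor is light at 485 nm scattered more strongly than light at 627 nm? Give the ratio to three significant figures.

Rayleigh scattering ∝ λ⁻⁴, so the ratio of coefficients is the inverse fourth power of the wavelength ratio.
σ(485)/σ(627) = (627/485)⁴ = (1.2928)⁴ = 2.793.

2.79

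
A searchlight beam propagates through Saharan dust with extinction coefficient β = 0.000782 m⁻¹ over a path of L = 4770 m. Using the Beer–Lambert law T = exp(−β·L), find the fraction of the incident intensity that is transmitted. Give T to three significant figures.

0.0240

τ = β·L = 0.000782 × 4770 = 3.7301.
T = exp(−3.7301) = 0.0240.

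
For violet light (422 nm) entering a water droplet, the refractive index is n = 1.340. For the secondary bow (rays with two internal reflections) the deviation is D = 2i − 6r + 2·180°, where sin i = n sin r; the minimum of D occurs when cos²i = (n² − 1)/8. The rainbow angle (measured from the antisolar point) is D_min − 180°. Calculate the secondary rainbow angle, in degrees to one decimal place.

52.7°

cos²i = (1.79560 − 1)/8 = 0.09945; i = arccos(0.31536) = 71.618°.
sin r = sin 71.618°/1.340 = 0.70819; r = 45.088°.
D_min = 2·71.618° − 6·45.088° + 360° = 232.709°.
Rainbow angle = D_min − 180° = 52.709°.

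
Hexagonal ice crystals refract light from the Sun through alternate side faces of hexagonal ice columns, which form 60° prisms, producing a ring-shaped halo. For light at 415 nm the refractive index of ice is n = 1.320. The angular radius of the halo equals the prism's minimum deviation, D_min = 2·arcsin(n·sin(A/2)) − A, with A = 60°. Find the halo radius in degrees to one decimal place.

22.6°

n·sin(A/2) = 1.320 × sin 30° = 1.320 × 0.5000 = 0.6600.
D_min = 2·arcsin(0.6600) − 60° = 2 × 41.300° − 60° = 22.600°.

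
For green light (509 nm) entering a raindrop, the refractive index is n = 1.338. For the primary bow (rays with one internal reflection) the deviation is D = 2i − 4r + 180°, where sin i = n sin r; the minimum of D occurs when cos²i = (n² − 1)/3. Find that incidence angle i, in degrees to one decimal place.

59.1°

cos²i = (1.338² − 1)/3 = (1.79024 − 1)/3 = 0.26341.
cos i = 0.51324, so i = 59.120°.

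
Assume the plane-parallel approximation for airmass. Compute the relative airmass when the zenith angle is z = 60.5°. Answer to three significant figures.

X = sec z = 1/cos 60.5° = 1/0.4924 = 2.0308.

2.03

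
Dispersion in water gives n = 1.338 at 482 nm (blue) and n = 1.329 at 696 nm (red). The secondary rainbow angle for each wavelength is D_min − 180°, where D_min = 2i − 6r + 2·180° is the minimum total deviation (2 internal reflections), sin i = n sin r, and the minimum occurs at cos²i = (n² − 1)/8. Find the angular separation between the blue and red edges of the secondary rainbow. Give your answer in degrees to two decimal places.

2.36°

At 482 nm (n = 1.338): cos²i = 0.09878 → i = 71.682°, r = 45.195°, D_min = 232.193°, rainbow angle = 52.193°.
At 696 nm (n = 1.329): cos²i = 0.09578 → i = 71.972°, r = 45.685°, D_min = 229.837°, rainbow angle = 49.837°.
Angular width = |52.193° − 49.837°| = 2.356°.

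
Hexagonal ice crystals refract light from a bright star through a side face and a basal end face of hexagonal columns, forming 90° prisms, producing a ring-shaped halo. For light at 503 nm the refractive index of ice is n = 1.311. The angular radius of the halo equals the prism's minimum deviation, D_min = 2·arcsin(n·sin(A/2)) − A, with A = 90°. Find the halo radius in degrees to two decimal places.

45.95°

n·sin(A/2) = 1.311 × sin 45° = 1.311 × 0.7071 = 0.9270.
D_min = 2·arcsin(0.9270) − 90° = 2 × 67.974° − 90° = 45.949°.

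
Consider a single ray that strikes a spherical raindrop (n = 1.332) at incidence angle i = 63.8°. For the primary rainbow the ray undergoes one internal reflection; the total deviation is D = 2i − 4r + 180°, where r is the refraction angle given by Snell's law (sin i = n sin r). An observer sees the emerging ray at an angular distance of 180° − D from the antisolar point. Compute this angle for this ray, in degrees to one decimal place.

sin r = sin 63.8° / 1.332 = 0.8973/1.332 = 0.6736; r = 42.35°.
D = 2·63.8° − 4·42.35° + 180° = 127.60° − 169.39° + 180° = 138.21°.
Angle from antisolar point = 180° − D = 41.79°.

41.8°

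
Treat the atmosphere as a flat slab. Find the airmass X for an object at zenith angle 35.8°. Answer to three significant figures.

1.23

X = sec z = 1/cos 35.8° = 1/0.8111 = 1.2329.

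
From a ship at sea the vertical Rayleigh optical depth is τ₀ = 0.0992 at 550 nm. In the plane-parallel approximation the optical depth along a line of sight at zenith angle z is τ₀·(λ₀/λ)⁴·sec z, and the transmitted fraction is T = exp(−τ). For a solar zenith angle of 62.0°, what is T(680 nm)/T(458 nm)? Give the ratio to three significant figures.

1.42

Airmass: sec 62.0° = 2.1301.
τ(680 nm) = 0.0992 × (550/680)⁴ × 2.1301 = 0.0992 × 0.4280 × 2.1301 = 0.0904.
τ(458 nm) = 0.0992 × (550/458)⁴ × 2.1301 = 0.0992 × 2.0796 × 2.1301 = 0.4394.
T(680)/T(458) = exp(τ_B − τ_A) = exp(0.3490) = 1.4176.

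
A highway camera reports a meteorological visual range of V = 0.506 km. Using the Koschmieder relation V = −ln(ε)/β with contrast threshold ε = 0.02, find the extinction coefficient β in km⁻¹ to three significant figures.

7.73 km⁻¹

β = −ln(0.02) / V = 3.912 / 0.506 = 7.7313 km⁻¹.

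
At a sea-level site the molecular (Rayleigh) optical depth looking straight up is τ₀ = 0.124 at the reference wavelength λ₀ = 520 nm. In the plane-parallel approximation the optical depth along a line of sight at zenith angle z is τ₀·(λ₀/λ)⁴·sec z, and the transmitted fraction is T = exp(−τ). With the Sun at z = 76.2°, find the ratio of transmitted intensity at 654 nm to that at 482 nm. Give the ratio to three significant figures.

1.64

Airmass: sec 76.2° = 4.1923.
τ(654 nm) = 0.124 × (520/654)⁴ × 4.1923 = 0.124 × 0.3997 × 4.1923 = 0.2078.
τ(482 nm) = 0.124 × (520/482)⁴ × 4.1923 = 0.124 × 1.3546 × 4.1923 = 0.7042.
T(654)/T(482) = exp(τ_B − τ_A) = exp(0.4964) = 1.6429.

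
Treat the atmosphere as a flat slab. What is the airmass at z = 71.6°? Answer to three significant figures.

3.17

X = sec z = 1/cos 71.6° = 1/0.3156 = 3.1681.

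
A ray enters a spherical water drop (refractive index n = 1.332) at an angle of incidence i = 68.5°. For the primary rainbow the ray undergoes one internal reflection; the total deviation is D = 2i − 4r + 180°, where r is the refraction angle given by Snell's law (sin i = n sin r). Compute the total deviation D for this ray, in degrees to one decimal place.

139.8°

sin r = sin 68.5° / 1.332 = 0.9304/1.332 = 0.6985; r = 44.31°.
D = 2·68.5° − 4·44.31° + 180° = 137.00° − 177.23° + 180° = 139.77°.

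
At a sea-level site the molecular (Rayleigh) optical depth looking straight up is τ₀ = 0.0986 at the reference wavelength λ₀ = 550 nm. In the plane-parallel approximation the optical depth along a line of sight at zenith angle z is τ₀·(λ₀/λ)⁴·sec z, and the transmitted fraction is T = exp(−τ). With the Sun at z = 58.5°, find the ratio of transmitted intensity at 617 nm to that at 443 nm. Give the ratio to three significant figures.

1.39

Airmass: sec 58.5° = 1.9139.
τ(617 nm) = 0.0986 × (550/617)⁴ × 1.9139 = 0.0986 × 0.6314 × 1.9139 = 0.1192.
τ(443 nm) = 0.0986 × (550/443)⁴ × 1.9139 = 0.0986 × 2.3759 × 1.9139 = 0.4484.
T(617)/T(443) = exp(τ_B − τ_A) = exp(0.3292) = 1.3899.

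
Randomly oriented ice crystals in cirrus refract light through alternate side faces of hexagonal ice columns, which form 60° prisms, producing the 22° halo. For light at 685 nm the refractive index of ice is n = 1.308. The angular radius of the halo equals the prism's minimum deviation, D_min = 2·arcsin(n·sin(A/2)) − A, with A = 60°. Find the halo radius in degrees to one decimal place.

21.7°

n·sin(A/2) = 1.308 × sin 30° = 1.308 × 0.5000 = 0.6540.
D_min = 2·arcsin(0.6540) − 60° = 2 × 40.844° − 60° = 21.688°.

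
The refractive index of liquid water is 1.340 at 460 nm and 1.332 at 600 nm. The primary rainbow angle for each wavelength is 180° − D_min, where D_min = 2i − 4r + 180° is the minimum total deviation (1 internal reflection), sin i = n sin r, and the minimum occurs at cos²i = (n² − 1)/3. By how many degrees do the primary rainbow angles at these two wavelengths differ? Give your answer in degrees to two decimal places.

At 460 nm (n = 1.340): cos²i = 0.26520 → i = 59.004°, r = 39.770°, D_min = 138.929°, rainbow angle = 41.071°.
At 600 nm (n = 1.332): cos²i = 0.25807 → i = 59.469°, r = 40.290°, D_min = 137.776°, rainbow angle = 42.224°.
Angular width = |41.071° − 42.224°| = 1.153°.

1.15°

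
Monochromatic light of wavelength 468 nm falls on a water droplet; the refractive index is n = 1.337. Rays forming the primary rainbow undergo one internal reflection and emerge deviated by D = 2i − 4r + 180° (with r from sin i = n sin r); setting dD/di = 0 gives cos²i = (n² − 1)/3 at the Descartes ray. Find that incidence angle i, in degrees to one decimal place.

59.2°

cos²i = (1.337² − 1)/3 = (1.78757 − 1)/3 = 0.26252.
cos i = 0.51237, so i = 59.178°.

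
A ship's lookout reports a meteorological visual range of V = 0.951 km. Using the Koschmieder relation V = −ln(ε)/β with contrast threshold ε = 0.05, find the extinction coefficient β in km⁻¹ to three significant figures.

3.15 km⁻¹

β = −ln(0.05) / V = 2.996 / 0.951 = 3.1501 km⁻¹.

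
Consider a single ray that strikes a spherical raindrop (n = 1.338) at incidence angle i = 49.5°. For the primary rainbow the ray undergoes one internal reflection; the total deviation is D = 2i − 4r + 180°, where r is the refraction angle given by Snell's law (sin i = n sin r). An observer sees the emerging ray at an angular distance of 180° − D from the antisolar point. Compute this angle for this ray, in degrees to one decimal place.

39.5°

sin r = sin 49.5° / 1.338 = 0.7604/1.338 = 0.5683; r = 34.63°.
D = 2·49.5° − 4·34.63° + 180° = 99.00° − 138.53° + 180° = 140.47°.
Angle from antisolar point = 180° − D = 39.53°.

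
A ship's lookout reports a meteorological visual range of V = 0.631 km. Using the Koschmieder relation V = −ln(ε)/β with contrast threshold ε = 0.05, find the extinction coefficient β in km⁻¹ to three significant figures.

β = −ln(0.05) / V = 2.996 / 0.631 = 4.7476 km⁻¹.

4.75 km⁻¹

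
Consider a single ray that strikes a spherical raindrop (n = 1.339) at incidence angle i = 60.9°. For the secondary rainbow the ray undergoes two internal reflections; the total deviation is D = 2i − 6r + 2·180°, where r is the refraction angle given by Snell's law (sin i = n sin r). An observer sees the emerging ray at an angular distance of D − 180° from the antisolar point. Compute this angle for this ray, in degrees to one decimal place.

57.4°

sin r = sin 60.9° / 1.339 = 0.8738/1.339 = 0.6526; r = 40.73°.
D = 2·60.9° − 6·40.73° + 2·180° = 121.80° − 244.41° + 360° = 237.39°.
Angle from antisolar point = D − 180° = 57.39°.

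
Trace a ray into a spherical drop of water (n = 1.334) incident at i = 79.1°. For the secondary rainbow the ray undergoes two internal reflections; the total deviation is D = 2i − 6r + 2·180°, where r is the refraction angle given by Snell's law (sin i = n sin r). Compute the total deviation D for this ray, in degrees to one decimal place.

sin r = sin 79.1° / 1.334 = 0.9820/1.334 = 0.7361; r = 47.40°.
D = 2·79.1° − 6·47.40° + 2·180° = 158.20° − 284.40° + 360° = 233.80°.

233.8°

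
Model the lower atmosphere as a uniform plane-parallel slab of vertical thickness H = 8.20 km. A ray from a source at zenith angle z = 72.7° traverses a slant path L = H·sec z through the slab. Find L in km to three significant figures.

sec z = 1/cos 72.7° = 3.3628.
L = 8.20 × 3.3628 = 27.575 km.

27.6 km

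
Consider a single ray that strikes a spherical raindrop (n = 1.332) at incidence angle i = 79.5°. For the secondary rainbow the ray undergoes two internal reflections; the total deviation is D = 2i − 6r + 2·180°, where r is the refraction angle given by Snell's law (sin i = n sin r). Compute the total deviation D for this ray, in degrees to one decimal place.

sin r = sin 79.5° / 1.332 = 0.9833/1.332 = 0.7382; r = 47.58°.
D = 2·79.5° − 6·47.58° + 2·180° = 159.00° − 285.46° + 360° = 233.54°.

233.5°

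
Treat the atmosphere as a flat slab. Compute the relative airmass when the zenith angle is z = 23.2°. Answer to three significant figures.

1.09

X = sec z = 1/cos 23.2° = 1/0.9191 = 1.0880.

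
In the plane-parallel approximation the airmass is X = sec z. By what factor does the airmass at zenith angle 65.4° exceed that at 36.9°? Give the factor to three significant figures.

1.92

X(65.4°)/X(36.9°) = sec 65.4° / sec 36.9° = cos 36.9° / cos 65.4° = 0.7997/0.4163 = 1.9210.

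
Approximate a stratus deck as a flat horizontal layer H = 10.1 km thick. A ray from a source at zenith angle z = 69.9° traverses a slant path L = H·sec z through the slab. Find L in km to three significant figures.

29.4 km

sec z = 1/cos 69.9° = 2.9099.
L = 10.1 × 2.9099 = 29.390 km.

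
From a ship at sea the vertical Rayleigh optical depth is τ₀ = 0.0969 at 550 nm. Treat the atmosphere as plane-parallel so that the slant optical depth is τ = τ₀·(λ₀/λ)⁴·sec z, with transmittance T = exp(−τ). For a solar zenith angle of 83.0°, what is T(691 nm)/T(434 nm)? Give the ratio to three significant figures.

Airmass: sec 83.0° = 8.2055.
τ(691 nm) = 0.0969 × (550/691)⁴ × 8.2055 = 0.0969 × 0.4014 × 8.2055 = 0.3191.
τ(434 nm) = 0.0969 × (550/434)⁴ × 8.2055 = 0.0969 × 2.5792 × 8.2055 = 2.0508.
T(691)/T(434) = exp(τ_B − τ_A) = exp(1.7317) = 5.6500.

5.65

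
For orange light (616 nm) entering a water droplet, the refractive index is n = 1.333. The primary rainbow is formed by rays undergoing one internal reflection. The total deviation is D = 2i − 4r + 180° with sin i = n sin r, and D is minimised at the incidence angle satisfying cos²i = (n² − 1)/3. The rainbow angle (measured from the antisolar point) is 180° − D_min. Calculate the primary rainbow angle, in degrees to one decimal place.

42.1°

cos²i = (1.77689 − 1)/3 = 0.25896; i = arccos(0.50888) = 59.410°.
sin r = sin 59.410°/1.333 = 0.64579; r = 40.225°.
D_min = 2·59.410° − 4·40.225° + 180° = 137.922°.
Rainbow angle = 180° − D_min = 42.078°.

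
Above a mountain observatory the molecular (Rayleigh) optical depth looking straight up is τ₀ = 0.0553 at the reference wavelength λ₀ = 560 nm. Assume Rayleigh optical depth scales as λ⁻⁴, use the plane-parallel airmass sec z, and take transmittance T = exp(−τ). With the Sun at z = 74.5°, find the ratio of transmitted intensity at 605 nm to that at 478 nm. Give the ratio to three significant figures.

Airmass: sec 74.5° = 3.7420.
τ(605 nm) = 0.0553 × (560/605)⁴ × 3.7420 = 0.0553 × 0.7341 × 3.7420 = 0.1519.
τ(478 nm) = 0.0553 × (560/478)⁴ × 3.7420 = 0.0553 × 1.8838 × 3.7420 = 0.3898.
T(605)/T(478) = exp(τ_B − τ_A) = exp(0.2379) = 1.2686.

1.27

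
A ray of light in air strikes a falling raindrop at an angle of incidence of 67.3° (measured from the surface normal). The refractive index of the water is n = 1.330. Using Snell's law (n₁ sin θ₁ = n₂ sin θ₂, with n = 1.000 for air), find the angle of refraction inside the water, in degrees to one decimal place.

43.9°

Snell: sin θ_r = sin θ_i / n = sin 67.3° / 1.330 = 0.9225 / 1.330 = 0.6936.
θ_r = arcsin(0.6936) = 43.92°.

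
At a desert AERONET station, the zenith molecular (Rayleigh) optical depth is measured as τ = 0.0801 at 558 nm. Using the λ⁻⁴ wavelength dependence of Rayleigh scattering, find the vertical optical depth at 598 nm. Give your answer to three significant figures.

0.0607

τ(598 nm) = τ(558 nm) × (558/598)⁴ = 0.0801 × (0.9331)⁴ = 0.0801 × 0.7581 = 0.0607.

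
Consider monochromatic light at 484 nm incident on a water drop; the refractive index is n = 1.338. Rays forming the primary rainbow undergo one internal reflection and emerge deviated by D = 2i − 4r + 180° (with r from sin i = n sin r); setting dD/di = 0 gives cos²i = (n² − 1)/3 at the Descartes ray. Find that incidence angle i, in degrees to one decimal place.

59.1°

cos²i = (1.338² − 1)/3 = (1.79024 − 1)/3 = 0.26341.
cos i = 0.51324, so i = 59.120°.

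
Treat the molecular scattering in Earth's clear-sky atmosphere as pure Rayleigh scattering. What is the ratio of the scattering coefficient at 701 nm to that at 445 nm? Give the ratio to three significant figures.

Rayleigh scattering ∝ λ⁻⁴, so the ratio of coefficients is the inverse fourth power of the wavelength ratio.
σ(701)/σ(445) = (445/701)⁴ = (0.6348)⁴ = 0.1624.

0.162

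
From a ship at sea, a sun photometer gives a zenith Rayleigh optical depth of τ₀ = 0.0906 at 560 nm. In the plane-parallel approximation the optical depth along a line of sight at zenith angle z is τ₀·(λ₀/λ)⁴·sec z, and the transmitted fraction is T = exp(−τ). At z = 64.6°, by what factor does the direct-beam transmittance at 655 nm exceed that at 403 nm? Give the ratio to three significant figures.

1.96

Airmass: sec 64.6° = 2.3314.
τ(655 nm) = 0.0906 × (560/655)⁴ × 2.3314 = 0.0906 × 0.5343 × 2.3314 = 0.1129.
τ(403 nm) = 0.0906 × (560/403)⁴ × 2.3314 = 0.0906 × 3.7285 × 2.3314 = 0.7875.
T(655)/T(403) = exp(τ_B − τ_A) = exp(0.6747) = 1.9634.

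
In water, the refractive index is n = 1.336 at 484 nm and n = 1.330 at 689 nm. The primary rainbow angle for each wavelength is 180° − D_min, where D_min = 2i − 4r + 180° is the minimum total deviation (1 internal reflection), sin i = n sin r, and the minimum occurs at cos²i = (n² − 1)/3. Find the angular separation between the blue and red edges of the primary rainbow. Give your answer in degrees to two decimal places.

0.87°

At 484 nm (n = 1.336): cos²i = 0.26163 → i = 59.236°, r = 40.029°, D_min = 138.356°, rainbow angle = 41.644°.
At 689 nm (n = 1.330): cos²i = 0.25630 → i = 59.585°, r = 40.422°, D_min = 137.484°, rainbow angle = 42.516°.
Angular width = |41.644° − 42.516°| = 0.873°.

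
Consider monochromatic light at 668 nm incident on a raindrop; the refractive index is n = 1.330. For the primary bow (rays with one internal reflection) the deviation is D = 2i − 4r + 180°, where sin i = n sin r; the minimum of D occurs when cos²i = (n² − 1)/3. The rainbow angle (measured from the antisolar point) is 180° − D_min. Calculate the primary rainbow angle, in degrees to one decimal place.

42.5°

cos²i = (1.76890 − 1)/3 = 0.25630; i = arccos(0.50626) = 59.585°.
sin r = sin 59.585°/1.330 = 0.64841; r = 40.422°.
D_min = 2·59.585° − 4·40.422° + 180° = 137.484°.
Rainbow angle = 180° − D_min = 42.516°.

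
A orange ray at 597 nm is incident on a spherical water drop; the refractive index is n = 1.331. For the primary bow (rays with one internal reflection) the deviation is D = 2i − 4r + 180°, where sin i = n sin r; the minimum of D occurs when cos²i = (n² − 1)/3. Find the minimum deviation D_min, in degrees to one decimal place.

137.6°

cos²i = (1.77156 − 1)/3 = 0.25719; i = arccos(0.50714) = 59.527°.
sin r = sin 59.527°/1.331 = 0.64753; r = 40.356°.
D_min = 2·59.527° − 4·40.356° + 180° = 137.630°.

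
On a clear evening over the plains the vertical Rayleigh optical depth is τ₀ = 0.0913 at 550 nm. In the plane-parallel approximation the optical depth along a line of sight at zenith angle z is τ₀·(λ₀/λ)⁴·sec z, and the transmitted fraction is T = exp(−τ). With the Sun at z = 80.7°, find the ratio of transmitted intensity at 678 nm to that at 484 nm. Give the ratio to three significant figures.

Airmass: sec 80.7° = 6.1880.
τ(678 nm) = 0.0913 × (550/678)⁴ × 6.1880 = 0.0913 × 0.4330 × 6.1880 = 0.2447.
τ(484 nm) = 0.0913 × (550/484)⁴ × 6.1880 = 0.0913 × 1.6675 × 6.1880 = 0.9421.
T(678)/T(484) = exp(τ_B − τ_A) = exp(0.6974) = 2.0086.

2.01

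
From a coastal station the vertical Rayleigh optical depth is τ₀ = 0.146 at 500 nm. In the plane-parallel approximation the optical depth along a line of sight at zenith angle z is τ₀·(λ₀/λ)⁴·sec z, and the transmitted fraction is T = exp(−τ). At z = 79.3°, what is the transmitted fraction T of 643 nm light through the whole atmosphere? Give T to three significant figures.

0.750

sec 79.3° = 5.3860.
τ = 0.146 × (500/643)⁴ × 5.3860 = 0.146 × 0.3656 × 5.3860 = 0.2875.
T = exp(−0.2875) = 0.7501.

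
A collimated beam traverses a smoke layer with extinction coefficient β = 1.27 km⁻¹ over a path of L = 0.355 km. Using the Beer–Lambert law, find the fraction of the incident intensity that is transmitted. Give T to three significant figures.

τ = β·L = 1.27 × 0.355 = 0.4508.
T = exp(−0.4508) = 0.6371.

0.637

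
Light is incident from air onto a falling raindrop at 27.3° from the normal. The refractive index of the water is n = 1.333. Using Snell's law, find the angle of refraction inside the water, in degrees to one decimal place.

Snell: sin θ_r = sin θ_i / n = sin 27.3° / 1.333 = 0.4586 / 1.333 = 0.3441.
θ_r = arcsin(0.3441) = 20.13°.

20.1°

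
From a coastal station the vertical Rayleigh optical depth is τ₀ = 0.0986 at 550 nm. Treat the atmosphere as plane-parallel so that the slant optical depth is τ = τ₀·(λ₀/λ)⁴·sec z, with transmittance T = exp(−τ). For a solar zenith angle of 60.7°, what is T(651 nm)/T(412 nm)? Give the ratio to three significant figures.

Airmass: sec 60.7° = 2.0434.
τ(651 nm) = 0.0986 × (550/651)⁴ × 2.0434 = 0.0986 × 0.5095 × 2.0434 = 0.1026.
τ(412 nm) = 0.0986 × (550/412)⁴ × 2.0434 = 0.0986 × 3.1759 × 2.0434 = 0.6399.
T(651)/T(412) = exp(τ_B − τ_A) = exp(0.5372) = 1.7112.

1.71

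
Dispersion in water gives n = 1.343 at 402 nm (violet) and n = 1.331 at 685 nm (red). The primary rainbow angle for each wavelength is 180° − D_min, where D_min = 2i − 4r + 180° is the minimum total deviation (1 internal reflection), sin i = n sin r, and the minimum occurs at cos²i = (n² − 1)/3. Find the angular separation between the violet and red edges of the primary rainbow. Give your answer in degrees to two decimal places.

1.72°

At 402 nm (n = 1.343): cos²i = 0.26788 → i = 58.830°, r = 39.577°, D_min = 139.354°, rainbow angle = 40.646°.
At 685 nm (n = 1.331): cos²i = 0.25719 → i = 59.527°, r = 40.356°, D_min = 137.630°, rainbow angle = 42.370°.
Angular width = |40.646° − 42.370°| = 1.724°.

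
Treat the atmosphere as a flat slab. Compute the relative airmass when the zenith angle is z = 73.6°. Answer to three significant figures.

3.54

X = sec z = 1/cos 73.6° = 1/0.2823 = 3.5418.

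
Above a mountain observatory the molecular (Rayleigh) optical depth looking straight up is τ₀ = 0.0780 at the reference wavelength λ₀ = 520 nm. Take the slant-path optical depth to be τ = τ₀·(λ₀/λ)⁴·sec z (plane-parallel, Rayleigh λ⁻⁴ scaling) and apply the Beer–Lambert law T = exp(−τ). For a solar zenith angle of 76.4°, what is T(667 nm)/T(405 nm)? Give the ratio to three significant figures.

Airmass: sec 76.4° = 4.2527.
τ(667 nm) = 0.0780 × (520/667)⁴ × 4.2527 = 0.0780 × 0.3694 × 4.2527 = 0.1225.
τ(405 nm) = 0.0780 × (520/405)⁴ × 4.2527 = 0.0780 × 2.7176 × 4.2527 = 0.9015.
T(667)/T(405) = exp(τ_B − τ_A) = exp(0.7789) = 2.1792.

2.18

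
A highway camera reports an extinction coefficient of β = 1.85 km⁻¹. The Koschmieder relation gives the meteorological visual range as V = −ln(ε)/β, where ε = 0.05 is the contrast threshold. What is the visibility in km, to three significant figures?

1.62 km

V = −ln(0.05) / 1.85 = 2.996 / 1.85 = 1.6193 km.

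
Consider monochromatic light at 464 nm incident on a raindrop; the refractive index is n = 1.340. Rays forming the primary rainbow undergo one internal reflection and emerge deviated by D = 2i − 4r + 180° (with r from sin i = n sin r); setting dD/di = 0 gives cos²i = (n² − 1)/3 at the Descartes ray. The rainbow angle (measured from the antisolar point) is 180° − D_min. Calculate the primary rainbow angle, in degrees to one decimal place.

41.1°

cos²i = (1.79560 − 1)/3 = 0.26520; i = arccos(0.51498) = 59.004°.
sin r = sin 59.004°/1.340 = 0.63971; r = 39.770°.
D_min = 2·59.004° − 4·39.770° + 180° = 138.929°.
Rainbow angle = 180° − D_min = 41.071°.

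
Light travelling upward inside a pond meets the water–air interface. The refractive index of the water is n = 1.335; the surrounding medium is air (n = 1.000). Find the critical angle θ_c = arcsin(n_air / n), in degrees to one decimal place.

48.5°

sin θ_c = n_air / n = 1.000 / 1.335 = 0.7491.
θ_c = arcsin(0.7491) = 48.51°.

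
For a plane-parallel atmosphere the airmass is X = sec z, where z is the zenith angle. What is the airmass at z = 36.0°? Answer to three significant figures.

1.24

X = sec z = 1/cos 36.0° = 1/0.8090 = 1.2361.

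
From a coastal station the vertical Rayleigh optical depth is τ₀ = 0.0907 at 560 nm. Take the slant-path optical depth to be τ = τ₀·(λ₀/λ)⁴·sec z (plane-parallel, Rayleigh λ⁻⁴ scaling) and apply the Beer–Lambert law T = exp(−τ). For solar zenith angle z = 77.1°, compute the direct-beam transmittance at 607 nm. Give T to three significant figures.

0.745

sec 77.1° = 4.4793.
τ = 0.0907 × (560/607)⁴ × 4.4793 = 0.0907 × 0.7244 × 4.4793 = 0.2943.
T = exp(−0.2943) = 0.7450.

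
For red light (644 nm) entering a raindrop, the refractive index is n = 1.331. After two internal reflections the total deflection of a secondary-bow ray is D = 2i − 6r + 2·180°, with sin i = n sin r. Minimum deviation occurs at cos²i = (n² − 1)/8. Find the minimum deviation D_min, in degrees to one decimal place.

cos²i = (1.77156 − 1)/8 = 0.09645; i = arccos(0.31056) = 71.907°.
sin r = sin 71.907°/1.331 = 0.71417; r = 45.575°.
D_min = 2·71.907° − 6·45.575° + 360° = 230.365°.

230.4°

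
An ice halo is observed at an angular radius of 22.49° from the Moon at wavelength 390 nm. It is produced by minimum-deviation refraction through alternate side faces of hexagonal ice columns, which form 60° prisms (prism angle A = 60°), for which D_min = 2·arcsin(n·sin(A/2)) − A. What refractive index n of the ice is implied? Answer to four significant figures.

Rearranging: n = sin((D_min + A)/2) / sin(A/2).
(D_min + A)/2 = (22.49° + 60°)/2 = 41.245°.
n = sin 41.245° / sin 30° = 0.6593 / 0.5000 = 1.3186.

1.319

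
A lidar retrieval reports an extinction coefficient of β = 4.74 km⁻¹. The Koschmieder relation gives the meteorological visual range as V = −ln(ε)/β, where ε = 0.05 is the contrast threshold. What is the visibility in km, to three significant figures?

0.632 km

V = −ln(0.05) / 4.74 = 2.996 / 4.74 = 0.6320 km.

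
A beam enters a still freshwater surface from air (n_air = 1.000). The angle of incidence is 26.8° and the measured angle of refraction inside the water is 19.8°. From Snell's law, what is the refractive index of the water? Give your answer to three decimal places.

n = sin θ_i / sin θ_r = sin 26.8° / sin 19.8° = 0.4509 / 0.3387 = 1.3311.

1.331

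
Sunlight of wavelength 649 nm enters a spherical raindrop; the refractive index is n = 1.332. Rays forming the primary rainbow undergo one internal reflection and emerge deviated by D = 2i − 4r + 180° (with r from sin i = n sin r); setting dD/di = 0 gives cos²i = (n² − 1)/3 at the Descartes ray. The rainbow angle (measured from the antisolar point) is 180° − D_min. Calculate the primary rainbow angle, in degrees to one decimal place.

42.2°

cos²i = (1.77422 − 1)/3 = 0.25807; i = arccos(0.50801) = 59.469°.
sin r = sin 59.469°/1.332 = 0.64666; r = 40.290°.
D_min = 2·59.469° − 4·40.290° + 180° = 137.776°.
Rainbow angle = 180° − D_min = 42.224°.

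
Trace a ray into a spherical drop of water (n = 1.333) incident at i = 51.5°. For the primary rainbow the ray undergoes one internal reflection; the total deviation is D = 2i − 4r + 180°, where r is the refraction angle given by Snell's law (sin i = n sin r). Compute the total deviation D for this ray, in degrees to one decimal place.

139.2°

sin r = sin 51.5° / 1.333 = 0.7826/1.333 = 0.5871; r = 35.95°.
D = 2·51.5° − 4·35.95° + 180° = 103.00° − 143.81° + 180° = 139.19°.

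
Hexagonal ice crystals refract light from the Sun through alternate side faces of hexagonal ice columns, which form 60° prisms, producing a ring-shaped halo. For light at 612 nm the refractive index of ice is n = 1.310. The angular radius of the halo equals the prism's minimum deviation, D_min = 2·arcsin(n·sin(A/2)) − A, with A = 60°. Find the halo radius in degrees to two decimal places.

n·sin(A/2) = 1.310 × sin 30° = 1.310 × 0.5000 = 0.6550.
D_min = 2·arcsin(0.6550) − 60° = 2 × 40.920° − 60° = 21.839°.

21.84°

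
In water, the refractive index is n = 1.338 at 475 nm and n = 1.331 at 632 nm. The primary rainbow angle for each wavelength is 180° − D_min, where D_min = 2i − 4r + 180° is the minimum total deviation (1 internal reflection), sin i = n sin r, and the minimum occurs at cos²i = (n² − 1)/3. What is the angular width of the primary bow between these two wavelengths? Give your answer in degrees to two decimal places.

At 475 nm (n = 1.338): cos²i = 0.26341 → i = 59.120°, r = 39.899°, D_min = 138.643°, rainbow angle = 41.357°.
At 632 nm (n = 1.331): cos²i = 0.25719 → i = 59.527°, r = 40.356°, D_min = 137.630°, rainbow angle = 42.370°.
Angular width = |41.357° − 42.370°| = 1.013°.

1.01°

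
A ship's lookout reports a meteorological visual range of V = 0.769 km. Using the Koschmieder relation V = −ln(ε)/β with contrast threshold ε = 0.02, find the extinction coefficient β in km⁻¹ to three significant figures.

5.09 km⁻¹

β = −ln(0.02) / V = 3.912 / 0.769 = 5.0872 km⁻¹.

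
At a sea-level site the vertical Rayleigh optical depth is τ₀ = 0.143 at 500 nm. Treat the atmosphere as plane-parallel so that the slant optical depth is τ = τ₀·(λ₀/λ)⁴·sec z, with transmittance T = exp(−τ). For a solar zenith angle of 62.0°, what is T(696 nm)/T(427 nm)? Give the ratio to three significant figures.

Airmass: sec 62.0° = 2.1301.
τ(696 nm) = 0.143 × (500/696)⁴ × 2.1301 = 0.143 × 0.2663 × 2.1301 = 0.0811.
τ(427 nm) = 0.143 × (500/427)⁴ × 2.1301 = 0.143 × 1.8800 × 2.1301 = 0.5727.
T(696)/T(427) = exp(τ_B − τ_A) = exp(0.4915) = 1.6348.

1.63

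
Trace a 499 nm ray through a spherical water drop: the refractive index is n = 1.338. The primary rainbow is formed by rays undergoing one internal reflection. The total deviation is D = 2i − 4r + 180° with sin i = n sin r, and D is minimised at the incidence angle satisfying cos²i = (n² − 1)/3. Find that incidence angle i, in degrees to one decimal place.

cos²i = (1.338² − 1)/3 = (1.79024 − 1)/3 = 0.26341.
cos i = 0.51324, so i = 59.120°.

59.1°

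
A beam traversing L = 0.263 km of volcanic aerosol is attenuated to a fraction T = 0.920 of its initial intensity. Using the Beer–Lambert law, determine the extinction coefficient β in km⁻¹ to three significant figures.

0.317 km⁻¹

Beer–Lambert: T = exp(−βL) ⇒ β = −ln(T)/L = −ln(0.920)/0.263 = 0.0834/0.263 = 0.317 km⁻¹.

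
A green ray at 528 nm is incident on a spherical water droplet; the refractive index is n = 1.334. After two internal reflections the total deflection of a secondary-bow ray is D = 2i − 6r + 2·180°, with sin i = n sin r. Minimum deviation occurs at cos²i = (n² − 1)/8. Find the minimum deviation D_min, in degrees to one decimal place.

231.2°

cos²i = (1.77956 − 1)/8 = 0.09744; i = arccos(0.31216) = 71.810°.
sin r = sin 71.810°/1.334 = 0.71217; r = 45.411°.
D_min = 2·71.810° − 6·45.411° + 360° = 231.153°.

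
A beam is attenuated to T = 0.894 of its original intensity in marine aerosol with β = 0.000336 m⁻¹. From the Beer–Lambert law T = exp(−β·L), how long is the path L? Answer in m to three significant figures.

Beer–Lambert: T = exp(−βL) ⇒ L = −ln(T)/β = −ln(0.894)/0.000336 = 0.1120/0.000336 = 333.5 m.

333 m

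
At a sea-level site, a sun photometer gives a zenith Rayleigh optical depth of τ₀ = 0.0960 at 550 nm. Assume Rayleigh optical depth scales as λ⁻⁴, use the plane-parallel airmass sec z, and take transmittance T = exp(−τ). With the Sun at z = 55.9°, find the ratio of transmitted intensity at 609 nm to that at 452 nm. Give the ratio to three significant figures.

1.30

Airmass: sec 55.9° = 1.7837.
τ(609 nm) = 0.0960 × (550/609)⁴ × 1.7837 = 0.0960 × 0.6652 × 1.7837 = 0.1139.
τ(452 nm) = 0.0960 × (550/452)⁴ × 1.7837 = 0.0960 × 2.1923 × 1.7837 = 0.3754.
T(609)/T(452) = exp(τ_B − τ_A) = exp(0.2615) = 1.2989.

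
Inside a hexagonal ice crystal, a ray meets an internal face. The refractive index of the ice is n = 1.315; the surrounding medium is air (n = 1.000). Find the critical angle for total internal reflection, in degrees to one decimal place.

sin θ_c = n_air / n = 1.000 / 1.315 = 0.7605.
θ_c = arcsin(0.7605) = 49.50°.

49.5°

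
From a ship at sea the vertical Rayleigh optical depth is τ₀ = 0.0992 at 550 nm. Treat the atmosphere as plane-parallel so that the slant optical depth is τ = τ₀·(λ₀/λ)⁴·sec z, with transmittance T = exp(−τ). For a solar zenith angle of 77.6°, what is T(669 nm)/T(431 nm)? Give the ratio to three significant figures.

2.76

Airmass: sec 77.6° = 4.6569.
τ(669 nm) = 0.0992 × (550/669)⁴ × 4.6569 = 0.0992 × 0.4568 × 4.6569 = 0.2110.
τ(431 nm) = 0.0992 × (550/431)⁴ × 4.6569 = 0.0992 × 2.6518 × 4.6569 = 1.2250.
T(669)/T(431) = exp(τ_B − τ_A) = exp(1.0140) = 2.7566.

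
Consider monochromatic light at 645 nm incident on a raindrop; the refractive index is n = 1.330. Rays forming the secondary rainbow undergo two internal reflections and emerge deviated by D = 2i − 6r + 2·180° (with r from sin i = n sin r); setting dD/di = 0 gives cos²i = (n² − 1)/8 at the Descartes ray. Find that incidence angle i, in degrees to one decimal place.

71.9°

cos²i = (1.330² − 1)/8 = (1.76890 − 1)/8 = 0.09611.
cos i = 0.31002, so i = 71.940°.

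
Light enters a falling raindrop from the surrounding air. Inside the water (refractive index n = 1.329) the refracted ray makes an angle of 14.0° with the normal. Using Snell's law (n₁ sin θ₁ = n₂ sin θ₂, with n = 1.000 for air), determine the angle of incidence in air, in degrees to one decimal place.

18.8°

Snell: sin θ_i = n · sin θ_r = 1.329 × sin 14.0° = 1.329 × 0.2419 = 0.3215.
θ_i = arcsin(0.3215) = 18.75°.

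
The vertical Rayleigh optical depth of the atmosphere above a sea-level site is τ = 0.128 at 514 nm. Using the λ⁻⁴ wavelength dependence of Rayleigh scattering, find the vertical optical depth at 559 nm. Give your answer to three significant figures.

0.0915

τ(559 nm) = τ(514 nm) × (514/559)⁴ = 0.128 × (0.9195)⁴ = 0.128 × 0.7148 = 0.0915.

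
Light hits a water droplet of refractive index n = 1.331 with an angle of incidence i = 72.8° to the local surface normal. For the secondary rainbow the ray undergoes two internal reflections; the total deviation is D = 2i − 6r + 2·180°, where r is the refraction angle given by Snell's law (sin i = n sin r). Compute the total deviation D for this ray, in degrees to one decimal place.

230.4°

sin r = sin 72.8° / 1.331 = 0.9553/1.331 = 0.7177; r = 45.87°.
D = 2·72.8° − 6·45.87° + 2·180° = 145.60° − 275.20° + 360° = 230.40°.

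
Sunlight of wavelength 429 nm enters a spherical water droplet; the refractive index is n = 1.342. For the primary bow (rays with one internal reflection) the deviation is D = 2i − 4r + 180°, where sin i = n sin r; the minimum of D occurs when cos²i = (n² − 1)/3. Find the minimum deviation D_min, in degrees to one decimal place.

cos²i = (1.80096 − 1)/3 = 0.26699; i = arccos(0.51671) = 58.888°.
sin r = sin 58.888°/1.342 = 0.63797; r = 39.641°.
D_min = 2·58.888° − 4·39.641° + 180° = 139.213°.

139.2°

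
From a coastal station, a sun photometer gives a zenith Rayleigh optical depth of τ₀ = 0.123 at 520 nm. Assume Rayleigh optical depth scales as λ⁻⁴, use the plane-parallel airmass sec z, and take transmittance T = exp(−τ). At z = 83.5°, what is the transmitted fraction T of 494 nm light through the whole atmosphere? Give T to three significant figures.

0.263

sec 83.5° = 8.8337.
τ = 0.123 × (520/494)⁴ × 8.8337 = 0.123 × 1.2277 × 8.8337 = 1.3340.
T = exp(−1.3340) = 0.2634.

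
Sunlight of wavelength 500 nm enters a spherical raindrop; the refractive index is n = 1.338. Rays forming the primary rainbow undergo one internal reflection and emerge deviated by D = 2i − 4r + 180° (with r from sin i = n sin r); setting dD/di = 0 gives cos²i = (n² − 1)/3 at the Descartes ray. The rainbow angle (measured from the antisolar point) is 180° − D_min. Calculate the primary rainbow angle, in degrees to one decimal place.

41.4°

cos²i = (1.79024 − 1)/3 = 0.26341; i = arccos(0.51324) = 59.120°.
sin r = sin 59.120°/1.338 = 0.64144; r = 39.899°.
D_min = 2·59.120° − 4·39.899° + 180° = 138.643°.
Rainbow angle = 180° − D_min = 41.357°.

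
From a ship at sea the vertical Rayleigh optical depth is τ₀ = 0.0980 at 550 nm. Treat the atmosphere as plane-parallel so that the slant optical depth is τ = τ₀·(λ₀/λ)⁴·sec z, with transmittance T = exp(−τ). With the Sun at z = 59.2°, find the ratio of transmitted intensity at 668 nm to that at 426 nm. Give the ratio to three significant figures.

1.56

Airmass: sec 59.2° = 1.9530.
τ(668 nm) = 0.0980 × (550/668)⁴ × 1.9530 = 0.0980 × 0.4596 × 1.9530 = 0.0880.
τ(426 nm) = 0.0980 × (550/426)⁴ × 1.9530 = 0.0980 × 2.7785 × 1.9530 = 0.5318.
T(668)/T(426) = exp(τ_B − τ_A) = exp(0.4438) = 1.5587.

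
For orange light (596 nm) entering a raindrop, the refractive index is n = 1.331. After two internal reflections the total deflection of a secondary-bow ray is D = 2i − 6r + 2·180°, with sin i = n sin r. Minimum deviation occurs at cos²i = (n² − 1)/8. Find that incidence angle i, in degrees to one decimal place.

71.9°

cos²i = (1.331² − 1)/8 = (1.77156 − 1)/8 = 0.09645.
cos i = 0.31056, so i = 71.907°.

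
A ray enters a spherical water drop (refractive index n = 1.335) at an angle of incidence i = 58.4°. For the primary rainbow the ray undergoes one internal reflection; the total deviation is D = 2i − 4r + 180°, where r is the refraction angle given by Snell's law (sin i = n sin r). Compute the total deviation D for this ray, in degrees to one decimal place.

138.2°

sin r = sin 58.4° / 1.335 = 0.8517/1.335 = 0.6380; r = 39.64°.
D = 2·58.4° − 4·39.64° + 180° = 116.80° − 158.57° + 180° = 138.23°.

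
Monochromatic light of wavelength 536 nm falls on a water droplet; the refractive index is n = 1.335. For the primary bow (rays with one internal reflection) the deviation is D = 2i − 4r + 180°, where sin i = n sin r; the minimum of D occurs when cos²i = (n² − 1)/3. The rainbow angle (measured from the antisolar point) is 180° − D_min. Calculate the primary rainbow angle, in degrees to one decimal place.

41.8°

cos²i = (1.78222 − 1)/3 = 0.26074; i = arccos(0.51063) = 59.294°.
sin r = sin 59.294°/1.335 = 0.64405; r = 40.094°.
D_min = 2·59.294° − 4·40.094° + 180° = 138.212°.
Rainbow angle = 180° − D_min = 41.788°.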